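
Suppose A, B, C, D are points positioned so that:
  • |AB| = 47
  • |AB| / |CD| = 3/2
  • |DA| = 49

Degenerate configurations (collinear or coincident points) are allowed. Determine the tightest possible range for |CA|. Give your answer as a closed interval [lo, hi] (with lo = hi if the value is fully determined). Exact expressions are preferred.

|AB| ∈ {47}
|AD| ∈ {49}
|CD| ∈ {94/3}
|BD| ∈ [2, 96]
|AC| ∈ [53/3, 241/3]
|BC| ∈ [0, 382/3]

|CA| ∈ [53/3, 241/3]  (≈ [17.6667, 80.3333])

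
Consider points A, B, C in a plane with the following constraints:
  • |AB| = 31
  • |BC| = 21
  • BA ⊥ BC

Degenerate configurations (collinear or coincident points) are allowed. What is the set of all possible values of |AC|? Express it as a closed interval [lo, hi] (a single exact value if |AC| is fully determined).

|AC| = √(1402)  (≈ 37.4433)

|AB| ∈ {31}
|BC| ∈ {21}
|AC| ∈ {√(1402)}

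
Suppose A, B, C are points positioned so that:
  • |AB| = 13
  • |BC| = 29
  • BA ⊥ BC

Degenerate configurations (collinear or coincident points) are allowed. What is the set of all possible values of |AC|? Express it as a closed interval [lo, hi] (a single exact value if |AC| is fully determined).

|AC| = √(1010)  (≈ 31.7805)

|AB| ∈ {13}
|BC| ∈ {29}
|AC| ∈ {√(1010)}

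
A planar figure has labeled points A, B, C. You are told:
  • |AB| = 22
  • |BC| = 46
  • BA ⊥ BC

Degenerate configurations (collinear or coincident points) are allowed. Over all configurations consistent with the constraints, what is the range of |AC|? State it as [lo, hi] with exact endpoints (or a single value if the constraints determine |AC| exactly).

|AB| ∈ {22}
|BC| ∈ {46}
|AC| ∈ {10·√(26)}

|AC| = 10·√(26)  (≈ 50.9902)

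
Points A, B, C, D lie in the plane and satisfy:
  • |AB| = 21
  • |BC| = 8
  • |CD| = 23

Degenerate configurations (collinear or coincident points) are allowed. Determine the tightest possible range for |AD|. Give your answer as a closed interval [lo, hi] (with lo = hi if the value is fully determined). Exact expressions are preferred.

|AD| ∈ [0, 52]  (≈ [0.0000, 52.0000])

|AB| ∈ {21}
|BC| ∈ {8}
|CD| ∈ {23}
|AC| ∈ [13, 29]
|BD| ∈ [15, 31]
|AD| ∈ [0, 52]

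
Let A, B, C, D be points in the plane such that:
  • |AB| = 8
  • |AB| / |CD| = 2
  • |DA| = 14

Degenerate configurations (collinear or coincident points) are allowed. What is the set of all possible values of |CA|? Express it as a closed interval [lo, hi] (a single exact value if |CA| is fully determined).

|CA| ∈ [10, 18]  (≈ [10.0000, 18.0000])

|AB| ∈ {8}
|AD| ∈ {14}
|CD| ∈ {4}
|BD| ∈ [6, 22]
|AC| ∈ [10, 18]
|BC| ∈ [2, 26]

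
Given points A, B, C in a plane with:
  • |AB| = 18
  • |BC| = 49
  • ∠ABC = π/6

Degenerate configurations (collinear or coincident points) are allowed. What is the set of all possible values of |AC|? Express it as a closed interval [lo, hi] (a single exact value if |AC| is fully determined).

|AB| ∈ {18}
|BC| ∈ {49}
|AC| ∈ {√(2725 - 882·√(3))}

|AC| = √(2725 - 882·√(3))  (≈ 34.6025)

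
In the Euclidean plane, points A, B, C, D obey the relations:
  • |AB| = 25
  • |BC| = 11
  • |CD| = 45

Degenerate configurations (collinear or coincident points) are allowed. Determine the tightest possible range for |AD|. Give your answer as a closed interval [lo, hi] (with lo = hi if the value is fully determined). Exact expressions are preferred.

|AD| ∈ [9, 81]  (≈ [9.0000, 81.0000])

|AB| ∈ {25}
|BC| ∈ {11}
|CD| ∈ {45}
|AC| ∈ [14, 36]
|BD| ∈ [34, 56]
|AD| ∈ [9, 81]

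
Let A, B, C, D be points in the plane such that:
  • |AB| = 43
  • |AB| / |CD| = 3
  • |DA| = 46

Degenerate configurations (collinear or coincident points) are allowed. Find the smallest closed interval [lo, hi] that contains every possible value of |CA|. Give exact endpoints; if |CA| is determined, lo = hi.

|AB| ∈ {43}
|AD| ∈ {46}
|CD| ∈ {43/3}
|BD| ∈ [3, 89]
|AC| ∈ [95/3, 181/3]
|BC| ∈ [0, 310/3]

|CA| ∈ [95/3, 181/3]  (≈ [31.6667, 60.3333])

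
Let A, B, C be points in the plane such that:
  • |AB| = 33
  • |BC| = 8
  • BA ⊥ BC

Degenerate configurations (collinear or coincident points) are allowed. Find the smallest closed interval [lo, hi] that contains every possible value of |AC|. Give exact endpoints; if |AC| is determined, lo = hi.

|AC| = √(1153)  (≈ 33.9559)

|AB| ∈ {33}
|BC| ∈ {8}
|AC| ∈ {√(1153)}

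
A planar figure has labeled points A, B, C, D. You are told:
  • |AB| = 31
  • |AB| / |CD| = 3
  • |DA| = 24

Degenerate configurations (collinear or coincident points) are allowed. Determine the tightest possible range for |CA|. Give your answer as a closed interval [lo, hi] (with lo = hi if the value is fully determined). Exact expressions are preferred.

|AB| ∈ {31}
|AD| ∈ {24}
|CD| ∈ {31/3}
|BD| ∈ [7, 55]
|AC| ∈ [41/3, 103/3]
|BC| ∈ [0, 196/3]

|CA| ∈ [41/3, 103/3]  (≈ [13.6667, 34.3333])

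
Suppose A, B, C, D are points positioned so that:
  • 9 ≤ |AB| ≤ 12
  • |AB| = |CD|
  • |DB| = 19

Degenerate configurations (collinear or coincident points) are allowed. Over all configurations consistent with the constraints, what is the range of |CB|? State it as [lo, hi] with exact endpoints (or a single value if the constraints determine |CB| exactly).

|CB| ∈ [7, 31]  (≈ [7.0000, 31.0000])

|AB| ∈ [9, 12]
|BD| ∈ {19}
|CD| ∈ [9, 12]
|AD| ∈ [7, 31]
|BC| ∈ [7, 31]
|AC| ∈ [0, 43]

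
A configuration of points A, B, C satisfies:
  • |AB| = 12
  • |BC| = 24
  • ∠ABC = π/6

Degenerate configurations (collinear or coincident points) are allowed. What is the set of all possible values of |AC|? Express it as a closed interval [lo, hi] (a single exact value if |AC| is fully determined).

|AB| ∈ {12}
|BC| ∈ {24}
|AC| ∈ {12·√(5 - 2·√(3))}

|AC| = 12·√(5 - 2·√(3))  (≈ 14.8718)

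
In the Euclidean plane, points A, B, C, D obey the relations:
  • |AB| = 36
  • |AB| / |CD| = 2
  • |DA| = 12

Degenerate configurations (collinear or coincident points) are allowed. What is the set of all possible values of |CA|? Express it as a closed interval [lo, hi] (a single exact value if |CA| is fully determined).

|AB| ∈ {36}
|AD| ∈ {12}
|CD| ∈ {18}
|BD| ∈ [24, 48]
|AC| ∈ [6, 30]
|BC| ∈ [6, 66]

|CA| ∈ [6, 30]  (≈ [6.0000, 30.0000])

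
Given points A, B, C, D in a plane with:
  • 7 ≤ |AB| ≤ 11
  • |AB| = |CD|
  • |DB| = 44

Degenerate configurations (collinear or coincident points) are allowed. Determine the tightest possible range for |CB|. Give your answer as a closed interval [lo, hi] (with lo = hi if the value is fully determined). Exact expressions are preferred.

|AB| ∈ [7, 11]
|BD| ∈ {44}
|CD| ∈ [7, 11]
|AD| ∈ [33, 55]
|BC| ∈ [33, 55]
|AC| ∈ [22, 66]

|CB| ∈ [33, 55]  (≈ [33.0000, 55.0000])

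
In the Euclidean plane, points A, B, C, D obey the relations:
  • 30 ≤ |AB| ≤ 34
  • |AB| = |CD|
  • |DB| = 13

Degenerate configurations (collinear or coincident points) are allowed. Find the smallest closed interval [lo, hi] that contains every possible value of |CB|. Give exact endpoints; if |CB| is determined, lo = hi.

|AB| ∈ [30, 34]
|BD| ∈ {13}
|CD| ∈ [30, 34]
|AD| ∈ [17, 47]
|BC| ∈ [17, 47]
|AC| ∈ [0, 81]

|CB| ∈ [17, 47]  (≈ [17.0000, 47.0000])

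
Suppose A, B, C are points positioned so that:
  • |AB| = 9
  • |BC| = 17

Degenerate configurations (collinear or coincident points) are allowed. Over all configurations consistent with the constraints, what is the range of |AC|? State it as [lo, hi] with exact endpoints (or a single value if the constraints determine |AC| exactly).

|AC| ∈ [8, 26]  (≈ [8.0000, 26.0000])

|AB| ∈ {9}
|BC| ∈ {17}
|AC| ∈ [8, 26]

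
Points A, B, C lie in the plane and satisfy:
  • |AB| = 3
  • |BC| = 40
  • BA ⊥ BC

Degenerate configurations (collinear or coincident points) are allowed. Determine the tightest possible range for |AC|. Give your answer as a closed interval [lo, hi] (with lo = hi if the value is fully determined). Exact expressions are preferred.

|AC| = √(1609)  (≈ 40.1123)

|AB| ∈ {3}
|BC| ∈ {40}
|AC| ∈ {√(1609)}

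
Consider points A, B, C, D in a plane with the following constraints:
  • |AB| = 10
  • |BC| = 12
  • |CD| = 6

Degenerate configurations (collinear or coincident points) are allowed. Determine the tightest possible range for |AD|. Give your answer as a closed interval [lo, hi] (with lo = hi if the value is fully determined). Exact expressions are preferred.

|AB| ∈ {10}
|BC| ∈ {12}
|CD| ∈ {6}
|AC| ∈ [2, 22]
|BD| ∈ [6, 18]
|AD| ∈ [0, 28]

|AD| ∈ [0, 28]  (≈ [0.0000, 28.0000])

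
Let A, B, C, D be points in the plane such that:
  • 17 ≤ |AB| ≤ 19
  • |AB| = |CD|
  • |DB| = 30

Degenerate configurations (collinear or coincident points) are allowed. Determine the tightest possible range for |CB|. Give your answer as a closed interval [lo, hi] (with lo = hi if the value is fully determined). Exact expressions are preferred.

|AB| ∈ [17, 19]
|BD| ∈ {30}
|CD| ∈ [17, 19]
|AD| ∈ [11, 49]
|BC| ∈ [11, 49]
|AC| ∈ [0, 68]

|CB| ∈ [11, 49]  (≈ [11.0000, 49.0000])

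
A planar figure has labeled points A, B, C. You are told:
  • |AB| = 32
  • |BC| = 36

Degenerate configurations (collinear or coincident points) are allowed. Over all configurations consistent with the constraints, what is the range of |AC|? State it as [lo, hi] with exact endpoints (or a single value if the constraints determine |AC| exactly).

|AC| ∈ [4, 68]  (≈ [4.0000, 68.0000])

|AB| ∈ {32}
|BC| ∈ {36}
|AC| ∈ [4, 68]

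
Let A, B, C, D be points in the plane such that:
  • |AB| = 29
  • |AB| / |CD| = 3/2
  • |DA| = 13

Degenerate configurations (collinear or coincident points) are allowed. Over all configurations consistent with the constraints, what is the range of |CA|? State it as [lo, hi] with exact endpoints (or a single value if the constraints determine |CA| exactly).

|CA| ∈ [19/3, 97/3]  (≈ [6.3333, 32.3333])

|AB| ∈ {29}
|AD| ∈ {13}
|CD| ∈ {58/3}
|BD| ∈ [16, 42]
|AC| ∈ [19/3, 97/3]
|BC| ∈ [0, 184/3]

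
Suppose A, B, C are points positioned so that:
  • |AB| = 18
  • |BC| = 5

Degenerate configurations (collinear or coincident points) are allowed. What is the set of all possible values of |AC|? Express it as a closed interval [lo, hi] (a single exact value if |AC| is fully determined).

|AC| ∈ [13, 23]  (≈ [13.0000, 23.0000])

|AB| ∈ {18}
|BC| ∈ {5}
|AC| ∈ [13, 23]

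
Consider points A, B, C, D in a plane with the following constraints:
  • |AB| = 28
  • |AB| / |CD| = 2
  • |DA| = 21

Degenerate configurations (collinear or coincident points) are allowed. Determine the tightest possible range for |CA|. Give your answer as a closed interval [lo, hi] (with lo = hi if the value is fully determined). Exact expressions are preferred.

|AB| ∈ {28}
|AD| ∈ {21}
|CD| ∈ {14}
|BD| ∈ [7, 49]
|AC| ∈ [7, 35]
|BC| ∈ [0, 63]

|CA| ∈ [7, 35]  (≈ [7.0000, 35.0000])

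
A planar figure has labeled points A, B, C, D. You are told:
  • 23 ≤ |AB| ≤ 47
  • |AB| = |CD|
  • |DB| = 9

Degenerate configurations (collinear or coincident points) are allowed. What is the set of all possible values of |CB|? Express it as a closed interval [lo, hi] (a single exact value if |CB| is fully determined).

|CB| ∈ [14, 56]  (≈ [14.0000, 56.0000])

|AB| ∈ [23, 47]
|BD| ∈ {9}
|CD| ∈ [23, 47]
|AD| ∈ [14, 56]
|BC| ∈ [14, 56]
|AC| ∈ [0, 103]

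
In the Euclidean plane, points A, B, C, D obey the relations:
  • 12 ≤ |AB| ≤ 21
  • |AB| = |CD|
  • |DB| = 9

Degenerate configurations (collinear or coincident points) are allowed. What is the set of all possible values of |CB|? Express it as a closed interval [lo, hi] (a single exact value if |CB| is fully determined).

|CB| ∈ [3, 30]  (≈ [3.0000, 30.0000])

|AB| ∈ [12, 21]
|BD| ∈ {9}
|CD| ∈ [12, 21]
|AD| ∈ [3, 30]
|BC| ∈ [3, 30]
|AC| ∈ [0, 51]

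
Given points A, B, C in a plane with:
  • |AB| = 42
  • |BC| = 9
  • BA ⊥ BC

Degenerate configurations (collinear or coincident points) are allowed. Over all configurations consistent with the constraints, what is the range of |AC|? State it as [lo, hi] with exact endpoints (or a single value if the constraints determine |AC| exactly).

|AB| ∈ {42}
|BC| ∈ {9}
|AC| ∈ {3·√(205)}

|AC| = 3·√(205)  (≈ 42.9535)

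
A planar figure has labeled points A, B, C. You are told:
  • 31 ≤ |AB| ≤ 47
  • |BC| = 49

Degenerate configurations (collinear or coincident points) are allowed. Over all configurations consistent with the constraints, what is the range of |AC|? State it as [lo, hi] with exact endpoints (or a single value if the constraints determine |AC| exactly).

|AC| ∈ [2, 96]  (≈ [2.0000, 96.0000])

|AB| ∈ [31, 47]
|BC| ∈ {49}
|AC| ∈ [2, 96]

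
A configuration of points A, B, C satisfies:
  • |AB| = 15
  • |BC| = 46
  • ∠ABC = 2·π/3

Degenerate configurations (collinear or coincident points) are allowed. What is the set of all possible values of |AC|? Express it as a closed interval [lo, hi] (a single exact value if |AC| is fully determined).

|AB| ∈ {15}
|BC| ∈ {46}
|AC| ∈ {√(3031)}

|AC| = √(3031)  (≈ 55.0545)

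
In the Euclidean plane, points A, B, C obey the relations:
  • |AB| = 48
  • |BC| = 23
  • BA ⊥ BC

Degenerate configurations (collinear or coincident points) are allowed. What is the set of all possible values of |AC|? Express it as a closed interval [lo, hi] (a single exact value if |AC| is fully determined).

|AC| = √(2833)  (≈ 53.2259)

|AB| ∈ {48}
|BC| ∈ {23}
|AC| ∈ {√(2833)}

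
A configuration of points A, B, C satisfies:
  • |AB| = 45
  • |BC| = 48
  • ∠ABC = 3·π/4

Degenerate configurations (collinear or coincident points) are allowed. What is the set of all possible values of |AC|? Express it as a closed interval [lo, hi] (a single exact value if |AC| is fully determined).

|AB| ∈ {45}
|BC| ∈ {48}
|AC| ∈ {3·√(240·√(2) + 481)}

|AC| = 3·√(240·√(2) + 481)  (≈ 85.9285)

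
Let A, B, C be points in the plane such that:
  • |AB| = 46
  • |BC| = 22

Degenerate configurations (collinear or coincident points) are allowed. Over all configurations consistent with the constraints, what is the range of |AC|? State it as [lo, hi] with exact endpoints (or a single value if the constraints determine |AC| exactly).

|AC| ∈ [24, 68]  (≈ [24.0000, 68.0000])

|AB| ∈ {46}
|BC| ∈ {22}
|AC| ∈ [24, 68]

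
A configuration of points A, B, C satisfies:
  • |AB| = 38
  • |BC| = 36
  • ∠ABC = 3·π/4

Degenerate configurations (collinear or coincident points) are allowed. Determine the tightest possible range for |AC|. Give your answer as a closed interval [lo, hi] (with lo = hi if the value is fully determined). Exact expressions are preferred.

|AC| = 2·√(342·√(2) + 685)  (≈ 68.3714)

|AB| ∈ {38}
|BC| ∈ {36}
|AC| ∈ {2·√(342·√(2) + 685)}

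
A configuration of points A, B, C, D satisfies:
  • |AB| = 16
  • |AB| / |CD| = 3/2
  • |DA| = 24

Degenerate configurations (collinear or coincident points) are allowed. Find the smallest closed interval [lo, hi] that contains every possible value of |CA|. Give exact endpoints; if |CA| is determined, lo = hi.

|CA| ∈ [40/3, 104/3]  (≈ [13.3333, 34.6667])

|AB| ∈ {16}
|AD| ∈ {24}
|CD| ∈ {32/3}
|BD| ∈ [8, 40]
|AC| ∈ [40/3, 104/3]
|BC| ∈ [0, 152/3]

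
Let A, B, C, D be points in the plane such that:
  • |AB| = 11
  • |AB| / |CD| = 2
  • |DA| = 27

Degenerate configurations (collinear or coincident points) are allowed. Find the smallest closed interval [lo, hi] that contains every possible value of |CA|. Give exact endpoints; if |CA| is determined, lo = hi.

|AB| ∈ {11}
|AD| ∈ {27}
|CD| ∈ {11/2}
|BD| ∈ [16, 38]
|AC| ∈ [43/2, 65/2]
|BC| ∈ [21/2, 87/2]

|CA| ∈ [43/2, 65/2]  (≈ [21.5000, 32.5000])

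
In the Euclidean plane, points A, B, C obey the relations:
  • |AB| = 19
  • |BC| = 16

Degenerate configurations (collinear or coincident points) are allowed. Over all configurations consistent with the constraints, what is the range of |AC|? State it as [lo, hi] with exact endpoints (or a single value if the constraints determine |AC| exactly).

|AC| ∈ [3, 35]  (≈ [3.0000, 35.0000])

|AB| ∈ {19}
|BC| ∈ {16}
|AC| ∈ [3, 35]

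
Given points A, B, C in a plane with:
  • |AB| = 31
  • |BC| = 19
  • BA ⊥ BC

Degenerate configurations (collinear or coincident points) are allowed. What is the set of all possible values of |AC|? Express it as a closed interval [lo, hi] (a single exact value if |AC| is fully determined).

|AB| ∈ {31}
|BC| ∈ {19}
|AC| ∈ {√(1322)}

|AC| = √(1322)  (≈ 36.3593)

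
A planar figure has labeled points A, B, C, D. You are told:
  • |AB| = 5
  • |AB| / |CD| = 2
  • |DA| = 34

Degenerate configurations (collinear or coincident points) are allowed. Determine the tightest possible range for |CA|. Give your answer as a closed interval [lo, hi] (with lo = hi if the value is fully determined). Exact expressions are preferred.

|AB| ∈ {5}
|AD| ∈ {34}
|CD| ∈ {5/2}
|BD| ∈ [29, 39]
|AC| ∈ [63/2, 73/2]
|BC| ∈ [53/2, 83/2]

|CA| ∈ [63/2, 73/2]  (≈ [31.5000, 36.5000])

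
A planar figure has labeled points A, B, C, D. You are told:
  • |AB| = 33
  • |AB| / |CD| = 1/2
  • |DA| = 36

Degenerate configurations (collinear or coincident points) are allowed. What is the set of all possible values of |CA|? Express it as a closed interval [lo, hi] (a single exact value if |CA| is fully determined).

|AB| ∈ {33}
|AD| ∈ {36}
|CD| ∈ {66}
|BD| ∈ [3, 69]
|AC| ∈ [30, 102]
|BC| ∈ [0, 135]

|CA| ∈ [30, 102]  (≈ [30.0000, 102.0000])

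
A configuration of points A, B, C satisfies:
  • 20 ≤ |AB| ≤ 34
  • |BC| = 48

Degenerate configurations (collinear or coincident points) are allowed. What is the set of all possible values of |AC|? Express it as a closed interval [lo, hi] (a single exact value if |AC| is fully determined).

|AB| ∈ [20, 34]
|BC| ∈ {48}
|AC| ∈ [14, 82]

|AC| ∈ [14, 82]  (≈ [14.0000, 82.0000])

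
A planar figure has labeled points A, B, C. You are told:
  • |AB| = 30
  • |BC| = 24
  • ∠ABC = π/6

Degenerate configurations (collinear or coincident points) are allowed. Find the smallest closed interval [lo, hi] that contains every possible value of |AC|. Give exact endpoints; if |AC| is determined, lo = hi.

|AC| = 6·√(41 - 20·√(3))  (≈ 15.1302)

|AB| ∈ {30}
|BC| ∈ {24}
|AC| ∈ {6·√(41 - 20·√(3))}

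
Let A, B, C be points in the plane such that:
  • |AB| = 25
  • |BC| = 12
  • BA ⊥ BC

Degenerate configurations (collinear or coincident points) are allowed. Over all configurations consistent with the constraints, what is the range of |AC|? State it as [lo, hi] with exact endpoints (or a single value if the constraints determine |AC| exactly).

|AC| = √(769)  (≈ 27.7308)

|AB| ∈ {25}
|BC| ∈ {12}
|AC| ∈ {√(769)}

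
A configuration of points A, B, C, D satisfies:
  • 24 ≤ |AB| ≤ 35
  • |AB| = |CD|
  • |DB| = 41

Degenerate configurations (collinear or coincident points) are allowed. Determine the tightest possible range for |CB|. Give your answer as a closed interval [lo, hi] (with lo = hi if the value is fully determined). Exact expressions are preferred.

|CB| ∈ [6, 76]  (≈ [6.0000, 76.0000])

|AB| ∈ [24, 35]
|BD| ∈ {41}
|CD| ∈ [24, 35]
|AD| ∈ [6, 76]
|BC| ∈ [6, 76]
|AC| ∈ [0, 111]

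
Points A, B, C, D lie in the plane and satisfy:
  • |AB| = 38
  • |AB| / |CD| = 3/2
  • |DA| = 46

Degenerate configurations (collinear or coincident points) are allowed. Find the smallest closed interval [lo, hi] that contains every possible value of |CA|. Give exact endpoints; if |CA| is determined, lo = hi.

|AB| ∈ {38}
|AD| ∈ {46}
|CD| ∈ {76/3}
|BD| ∈ [8, 84]
|AC| ∈ [62/3, 214/3]
|BC| ∈ [0, 328/3]

|CA| ∈ [62/3, 214/3]  (≈ [20.6667, 71.3333])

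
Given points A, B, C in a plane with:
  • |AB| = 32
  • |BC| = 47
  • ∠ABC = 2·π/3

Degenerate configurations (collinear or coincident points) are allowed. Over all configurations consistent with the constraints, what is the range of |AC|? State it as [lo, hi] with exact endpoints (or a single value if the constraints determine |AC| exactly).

|AB| ∈ {32}
|BC| ∈ {47}
|AC| ∈ {√(4737)}

|AC| = √(4737)  (≈ 68.8259)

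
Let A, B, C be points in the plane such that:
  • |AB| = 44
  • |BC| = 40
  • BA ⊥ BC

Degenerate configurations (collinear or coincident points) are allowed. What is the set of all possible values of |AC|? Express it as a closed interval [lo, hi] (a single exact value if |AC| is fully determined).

|AC| = 4·√(221)  (≈ 59.4643)

|AB| ∈ {44}
|BC| ∈ {40}
|AC| ∈ {4·√(221)}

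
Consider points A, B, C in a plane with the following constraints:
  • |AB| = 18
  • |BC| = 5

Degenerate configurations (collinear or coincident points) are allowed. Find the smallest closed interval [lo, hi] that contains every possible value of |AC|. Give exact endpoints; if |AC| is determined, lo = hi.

|AC| ∈ [13, 23]  (≈ [13.0000, 23.0000])

|AB| ∈ {18}
|BC| ∈ {5}
|AC| ∈ [13, 23]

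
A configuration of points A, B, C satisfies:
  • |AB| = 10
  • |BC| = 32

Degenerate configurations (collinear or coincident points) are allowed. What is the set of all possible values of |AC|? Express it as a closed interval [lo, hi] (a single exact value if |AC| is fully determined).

|AB| ∈ {10}
|BC| ∈ {32}
|AC| ∈ [22, 42]

|AC| ∈ [22, 42]  (≈ [22.0000, 42.0000])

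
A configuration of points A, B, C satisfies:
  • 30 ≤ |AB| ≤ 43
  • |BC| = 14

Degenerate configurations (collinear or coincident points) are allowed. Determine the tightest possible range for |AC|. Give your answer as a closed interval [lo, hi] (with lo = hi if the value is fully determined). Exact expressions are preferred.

|AB| ∈ [30, 43]
|BC| ∈ {14}
|AC| ∈ [16, 57]

|AC| ∈ [16, 57]  (≈ [16.0000, 57.0000])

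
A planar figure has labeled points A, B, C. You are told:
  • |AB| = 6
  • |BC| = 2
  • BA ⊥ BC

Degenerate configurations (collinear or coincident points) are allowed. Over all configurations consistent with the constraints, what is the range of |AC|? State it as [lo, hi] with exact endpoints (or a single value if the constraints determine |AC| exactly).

|AB| ∈ {6}
|BC| ∈ {2}
|AC| ∈ {2·√(10)}

|AC| = 2·√(10)  (≈ 6.3246)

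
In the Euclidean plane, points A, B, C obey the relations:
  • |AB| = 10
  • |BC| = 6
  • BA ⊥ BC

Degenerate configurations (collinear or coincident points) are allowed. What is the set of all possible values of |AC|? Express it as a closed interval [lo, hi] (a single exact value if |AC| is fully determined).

|AB| ∈ {10}
|BC| ∈ {6}
|AC| ∈ {2·√(34)}

|AC| = 2·√(34)  (≈ 11.6619)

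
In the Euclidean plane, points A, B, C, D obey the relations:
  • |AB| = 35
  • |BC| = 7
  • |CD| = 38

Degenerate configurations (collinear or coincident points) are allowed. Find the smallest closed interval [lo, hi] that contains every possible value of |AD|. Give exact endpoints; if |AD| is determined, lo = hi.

|AB| ∈ {35}
|BC| ∈ {7}
|CD| ∈ {38}
|AC| ∈ [28, 42]
|BD| ∈ [31, 45]
|AD| ∈ [0, 80]

|AD| ∈ [0, 80]  (≈ [0.0000, 80.0000])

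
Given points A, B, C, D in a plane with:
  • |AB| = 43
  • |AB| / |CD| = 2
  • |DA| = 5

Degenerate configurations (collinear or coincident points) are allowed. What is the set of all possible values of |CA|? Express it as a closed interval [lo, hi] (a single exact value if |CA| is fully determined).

|AB| ∈ {43}
|AD| ∈ {5}
|CD| ∈ {43/2}
|BD| ∈ [38, 48]
|AC| ∈ [33/2, 53/2]
|BC| ∈ [33/2, 139/2]

|CA| ∈ [33/2, 53/2]  (≈ [16.5000, 26.5000])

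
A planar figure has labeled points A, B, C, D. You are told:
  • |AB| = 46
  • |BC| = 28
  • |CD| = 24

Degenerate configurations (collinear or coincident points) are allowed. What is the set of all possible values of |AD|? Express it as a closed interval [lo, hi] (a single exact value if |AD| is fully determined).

|AD| ∈ [0, 98]  (≈ [0.0000, 98.0000])

|AB| ∈ {46}
|BC| ∈ {28}
|CD| ∈ {24}
|AC| ∈ [18, 74]
|BD| ∈ [4, 52]
|AD| ∈ [0, 98]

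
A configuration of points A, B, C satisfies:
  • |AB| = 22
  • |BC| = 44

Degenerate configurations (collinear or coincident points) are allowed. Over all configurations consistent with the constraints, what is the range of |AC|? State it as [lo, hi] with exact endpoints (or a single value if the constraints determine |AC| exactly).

|AB| ∈ {22}
|BC| ∈ {44}
|AC| ∈ [22, 66]

|AC| ∈ [22, 66]  (≈ [22.0000, 66.0000])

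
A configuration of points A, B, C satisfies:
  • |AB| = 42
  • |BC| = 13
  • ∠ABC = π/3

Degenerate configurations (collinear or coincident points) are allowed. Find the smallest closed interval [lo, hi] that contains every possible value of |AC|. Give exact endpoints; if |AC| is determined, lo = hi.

|AB| ∈ {42}
|BC| ∈ {13}
|AC| ∈ {√(1387)}

|AC| = √(1387)  (≈ 37.2424)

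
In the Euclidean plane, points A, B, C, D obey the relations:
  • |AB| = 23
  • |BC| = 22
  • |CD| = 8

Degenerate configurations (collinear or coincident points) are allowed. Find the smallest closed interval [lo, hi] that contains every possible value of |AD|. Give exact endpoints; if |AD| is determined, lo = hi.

|AD| ∈ [0, 53]  (≈ [0.0000, 53.0000])

|AB| ∈ {23}
|BC| ∈ {22}
|CD| ∈ {8}
|AC| ∈ [1, 45]
|BD| ∈ [14, 30]
|AD| ∈ [0, 53]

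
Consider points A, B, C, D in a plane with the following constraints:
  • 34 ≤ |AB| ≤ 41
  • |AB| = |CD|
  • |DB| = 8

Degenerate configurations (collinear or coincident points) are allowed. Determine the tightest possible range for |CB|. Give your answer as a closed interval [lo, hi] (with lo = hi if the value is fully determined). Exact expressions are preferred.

|CB| ∈ [26, 49]  (≈ [26.0000, 49.0000])

|AB| ∈ [34, 41]
|BD| ∈ {8}
|CD| ∈ [34, 41]
|AD| ∈ [26, 49]
|BC| ∈ [26, 49]
|AC| ∈ [0, 90]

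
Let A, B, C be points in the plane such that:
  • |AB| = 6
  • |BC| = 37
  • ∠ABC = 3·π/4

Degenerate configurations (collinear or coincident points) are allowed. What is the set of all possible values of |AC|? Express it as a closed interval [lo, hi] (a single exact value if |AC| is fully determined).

|AB| ∈ {6}
|BC| ∈ {37}
|AC| ∈ {√(222·√(2) + 1405)}

|AC| = √(222·√(2) + 1405)  (≈ 41.4603)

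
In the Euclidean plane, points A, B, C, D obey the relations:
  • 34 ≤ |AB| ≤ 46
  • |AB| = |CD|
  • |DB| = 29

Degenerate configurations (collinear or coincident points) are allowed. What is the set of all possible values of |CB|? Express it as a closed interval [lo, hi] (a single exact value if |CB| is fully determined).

|CB| ∈ [5, 75]  (≈ [5.0000, 75.0000])

|AB| ∈ [34, 46]
|BD| ∈ {29}
|CD| ∈ [34, 46]
|AD| ∈ [5, 75]
|BC| ∈ [5, 75]
|AC| ∈ [0, 121]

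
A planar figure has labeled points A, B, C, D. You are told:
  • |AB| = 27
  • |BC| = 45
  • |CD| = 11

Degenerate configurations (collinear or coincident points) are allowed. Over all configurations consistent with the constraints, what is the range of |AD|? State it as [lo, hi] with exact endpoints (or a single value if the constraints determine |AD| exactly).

|AB| ∈ {27}
|BC| ∈ {45}
|CD| ∈ {11}
|AC| ∈ [18, 72]
|BD| ∈ [34, 56]
|AD| ∈ [7, 83]

|AD| ∈ [7, 83]  (≈ [7.0000, 83.0000])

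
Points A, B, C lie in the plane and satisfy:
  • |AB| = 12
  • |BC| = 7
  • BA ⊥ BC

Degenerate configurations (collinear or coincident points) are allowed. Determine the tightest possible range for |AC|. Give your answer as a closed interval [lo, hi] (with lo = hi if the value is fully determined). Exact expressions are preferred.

|AC| = √(193)  (≈ 13.8924)

|AB| ∈ {12}
|BC| ∈ {7}
|AC| ∈ {√(193)}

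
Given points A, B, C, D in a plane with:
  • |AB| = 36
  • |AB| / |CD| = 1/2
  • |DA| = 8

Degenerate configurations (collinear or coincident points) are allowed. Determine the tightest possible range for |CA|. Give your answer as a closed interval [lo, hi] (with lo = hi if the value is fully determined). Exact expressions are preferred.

|AB| ∈ {36}
|AD| ∈ {8}
|CD| ∈ {72}
|BD| ∈ [28, 44]
|AC| ∈ [64, 80]
|BC| ∈ [28, 116]

|CA| ∈ [64, 80]  (≈ [64.0000, 80.0000])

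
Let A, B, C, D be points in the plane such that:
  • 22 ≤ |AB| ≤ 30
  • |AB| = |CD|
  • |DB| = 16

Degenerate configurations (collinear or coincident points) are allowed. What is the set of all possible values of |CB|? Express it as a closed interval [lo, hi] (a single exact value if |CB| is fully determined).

|CB| ∈ [6, 46]  (≈ [6.0000, 46.0000])

|AB| ∈ [22, 30]
|BD| ∈ {16}
|CD| ∈ [22, 30]
|AD| ∈ [6, 46]
|BC| ∈ [6, 46]
|AC| ∈ [0, 76]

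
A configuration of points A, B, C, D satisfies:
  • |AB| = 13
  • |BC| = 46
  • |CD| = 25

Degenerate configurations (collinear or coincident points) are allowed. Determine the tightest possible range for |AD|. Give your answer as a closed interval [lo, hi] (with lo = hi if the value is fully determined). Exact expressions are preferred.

|AB| ∈ {13}
|BC| ∈ {46}
|CD| ∈ {25}
|AC| ∈ [33, 59]
|BD| ∈ [21, 71]
|AD| ∈ [8, 84]

|AD| ∈ [8, 84]  (≈ [8.0000, 84.0000])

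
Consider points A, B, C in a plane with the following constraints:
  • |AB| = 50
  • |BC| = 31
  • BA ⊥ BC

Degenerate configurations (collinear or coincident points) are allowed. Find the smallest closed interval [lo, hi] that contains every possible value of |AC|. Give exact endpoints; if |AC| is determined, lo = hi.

|AC| = √(3461)  (≈ 58.8303)

|AB| ∈ {50}
|BC| ∈ {31}
|AC| ∈ {√(3461)}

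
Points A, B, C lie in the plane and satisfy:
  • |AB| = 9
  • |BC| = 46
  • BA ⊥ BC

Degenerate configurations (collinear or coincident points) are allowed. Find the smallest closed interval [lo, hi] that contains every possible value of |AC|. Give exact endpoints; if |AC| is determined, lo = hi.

|AC| = 13·√(13)  (≈ 46.8722)

|AB| ∈ {9}
|BC| ∈ {46}
|AC| ∈ {13·√(13)}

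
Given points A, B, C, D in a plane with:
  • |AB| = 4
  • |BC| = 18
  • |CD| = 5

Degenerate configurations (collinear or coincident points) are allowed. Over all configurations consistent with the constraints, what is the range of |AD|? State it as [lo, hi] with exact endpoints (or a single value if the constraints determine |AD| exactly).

|AD| ∈ [9, 27]  (≈ [9.0000, 27.0000])

|AB| ∈ {4}
|BC| ∈ {18}
|CD| ∈ {5}
|AC| ∈ [14, 22]
|BD| ∈ [13, 23]
|AD| ∈ [9, 27]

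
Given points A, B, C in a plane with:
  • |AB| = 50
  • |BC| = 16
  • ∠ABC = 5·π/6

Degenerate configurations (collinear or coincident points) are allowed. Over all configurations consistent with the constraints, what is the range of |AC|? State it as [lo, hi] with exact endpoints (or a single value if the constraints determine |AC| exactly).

|AB| ∈ {50}
|BC| ∈ {16}
|AC| ∈ {2·√(200·√(3) + 689)}

|AC| = 2·√(200·√(3) + 689)  (≈ 64.3556)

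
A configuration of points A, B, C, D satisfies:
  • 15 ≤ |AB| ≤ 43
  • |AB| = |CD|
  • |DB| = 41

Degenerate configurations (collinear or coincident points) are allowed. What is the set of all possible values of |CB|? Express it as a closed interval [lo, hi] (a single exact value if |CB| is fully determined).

|AB| ∈ [15, 43]
|BD| ∈ {41}
|CD| ∈ [15, 43]
|AD| ∈ [0, 84]
|BC| ∈ [0, 84]
|AC| ∈ [0, 127]

|CB| ∈ [0, 84]  (≈ [0.0000, 84.0000])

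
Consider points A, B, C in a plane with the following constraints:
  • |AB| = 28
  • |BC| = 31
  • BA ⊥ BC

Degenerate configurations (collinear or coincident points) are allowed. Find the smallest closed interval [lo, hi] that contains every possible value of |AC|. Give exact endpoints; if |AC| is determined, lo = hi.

|AC| = √(1745)  (≈ 41.7732)

|AB| ∈ {28}
|BC| ∈ {31}
|AC| ∈ {√(1745)}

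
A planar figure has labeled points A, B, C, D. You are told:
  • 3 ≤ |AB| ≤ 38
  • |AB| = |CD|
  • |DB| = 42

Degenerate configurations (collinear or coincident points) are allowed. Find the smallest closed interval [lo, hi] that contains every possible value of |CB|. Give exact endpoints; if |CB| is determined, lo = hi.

|CB| ∈ [4, 80]  (≈ [4.0000, 80.0000])

|AB| ∈ [3, 38]
|BD| ∈ {42}
|CD| ∈ [3, 38]
|AD| ∈ [4, 80]
|BC| ∈ [4, 80]
|AC| ∈ [0, 118]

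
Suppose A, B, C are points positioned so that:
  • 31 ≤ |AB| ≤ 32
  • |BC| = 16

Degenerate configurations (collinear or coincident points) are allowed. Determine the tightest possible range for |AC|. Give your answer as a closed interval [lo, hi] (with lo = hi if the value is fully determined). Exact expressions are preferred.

|AB| ∈ [31, 32]
|BC| ∈ {16}
|AC| ∈ [15, 48]

|AC| ∈ [15, 48]  (≈ [15.0000, 48.0000])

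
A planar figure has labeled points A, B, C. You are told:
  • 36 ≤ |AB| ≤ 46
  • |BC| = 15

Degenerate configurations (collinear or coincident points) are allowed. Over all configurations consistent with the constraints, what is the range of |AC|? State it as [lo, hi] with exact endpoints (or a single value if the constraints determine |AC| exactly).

|AC| ∈ [21, 61]  (≈ [21.0000, 61.0000])

|AB| ∈ [36, 46]
|BC| ∈ {15}
|AC| ∈ [21, 61]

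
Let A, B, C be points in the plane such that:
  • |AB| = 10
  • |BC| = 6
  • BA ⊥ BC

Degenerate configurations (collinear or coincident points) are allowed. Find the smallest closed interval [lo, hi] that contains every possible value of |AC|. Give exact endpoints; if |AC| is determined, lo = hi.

|AC| = 2·√(34)  (≈ 11.6619)

|AB| ∈ {10}
|BC| ∈ {6}
|AC| ∈ {2·√(34)}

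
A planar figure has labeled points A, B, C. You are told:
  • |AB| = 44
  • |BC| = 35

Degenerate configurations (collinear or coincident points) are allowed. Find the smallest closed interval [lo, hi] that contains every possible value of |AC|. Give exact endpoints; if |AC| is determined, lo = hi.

|AC| ∈ [9, 79]  (≈ [9.0000, 79.0000])

|AB| ∈ {44}
|BC| ∈ {35}
|AC| ∈ [9, 79]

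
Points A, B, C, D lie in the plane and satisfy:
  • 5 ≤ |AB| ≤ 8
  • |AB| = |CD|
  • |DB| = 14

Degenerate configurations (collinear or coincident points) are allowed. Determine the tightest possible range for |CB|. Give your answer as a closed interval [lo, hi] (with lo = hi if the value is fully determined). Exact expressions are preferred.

|AB| ∈ [5, 8]
|BD| ∈ {14}
|CD| ∈ [5, 8]
|AD| ∈ [6, 22]
|BC| ∈ [6, 22]
|AC| ∈ [0, 30]

|CB| ∈ [6, 22]  (≈ [6.0000, 22.0000])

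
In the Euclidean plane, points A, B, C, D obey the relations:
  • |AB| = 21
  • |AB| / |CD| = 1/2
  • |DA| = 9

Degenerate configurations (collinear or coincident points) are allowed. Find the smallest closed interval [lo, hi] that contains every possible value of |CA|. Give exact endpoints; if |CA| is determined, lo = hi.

|CA| ∈ [33, 51]  (≈ [33.0000, 51.0000])

|AB| ∈ {21}
|AD| ∈ {9}
|CD| ∈ {42}
|BD| ∈ [12, 30]
|AC| ∈ [33, 51]
|BC| ∈ [12, 72]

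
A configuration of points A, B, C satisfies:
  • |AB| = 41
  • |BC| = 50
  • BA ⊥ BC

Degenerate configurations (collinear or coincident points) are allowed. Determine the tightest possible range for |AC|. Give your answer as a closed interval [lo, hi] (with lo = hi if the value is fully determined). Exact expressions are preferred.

|AB| ∈ {41}
|BC| ∈ {50}
|AC| ∈ {√(4181)}

|AC| = √(4181)  (≈ 64.6607)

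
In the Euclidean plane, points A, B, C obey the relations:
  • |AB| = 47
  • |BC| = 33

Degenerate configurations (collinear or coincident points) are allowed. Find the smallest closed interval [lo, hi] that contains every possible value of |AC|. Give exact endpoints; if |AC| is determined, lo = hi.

|AB| ∈ {47}
|BC| ∈ {33}
|AC| ∈ [14, 80]

|AC| ∈ [14, 80]  (≈ [14.0000, 80.0000])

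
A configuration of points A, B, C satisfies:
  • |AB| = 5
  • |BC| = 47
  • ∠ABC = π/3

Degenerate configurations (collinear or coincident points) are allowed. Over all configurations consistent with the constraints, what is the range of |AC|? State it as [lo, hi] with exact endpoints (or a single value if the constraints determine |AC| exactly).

|AC| = √(1999)  (≈ 44.7102)

|AB| ∈ {5}
|BC| ∈ {47}
|AC| ∈ {√(1999)}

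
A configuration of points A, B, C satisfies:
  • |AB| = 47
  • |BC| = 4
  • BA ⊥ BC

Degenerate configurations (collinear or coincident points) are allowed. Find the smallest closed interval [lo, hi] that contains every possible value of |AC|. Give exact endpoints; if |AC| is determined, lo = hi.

|AC| = 5·√(89)  (≈ 47.1699)

|AB| ∈ {47}
|BC| ∈ {4}
|AC| ∈ {5·√(89)}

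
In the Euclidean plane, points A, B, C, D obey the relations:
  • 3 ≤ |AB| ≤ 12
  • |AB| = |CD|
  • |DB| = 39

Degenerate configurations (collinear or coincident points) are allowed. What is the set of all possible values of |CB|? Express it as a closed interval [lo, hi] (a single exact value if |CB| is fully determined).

|AB| ∈ [3, 12]
|BD| ∈ {39}
|CD| ∈ [3, 12]
|AD| ∈ [27, 51]
|BC| ∈ [27, 51]
|AC| ∈ [15, 63]

|CB| ∈ [27, 51]  (≈ [27.0000, 51.0000])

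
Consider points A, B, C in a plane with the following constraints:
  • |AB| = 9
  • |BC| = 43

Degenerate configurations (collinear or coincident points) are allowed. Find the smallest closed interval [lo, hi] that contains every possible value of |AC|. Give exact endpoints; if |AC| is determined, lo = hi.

|AC| ∈ [34, 52]  (≈ [34.0000, 52.0000])

|AB| ∈ {9}
|BC| ∈ {43}
|AC| ∈ [34, 52]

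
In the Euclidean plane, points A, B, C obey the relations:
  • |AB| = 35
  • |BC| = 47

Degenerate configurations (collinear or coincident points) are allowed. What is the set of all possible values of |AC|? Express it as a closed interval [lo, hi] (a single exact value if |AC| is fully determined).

|AC| ∈ [12, 82]  (≈ [12.0000, 82.0000])

|AB| ∈ {35}
|BC| ∈ {47}
|AC| ∈ [12, 82]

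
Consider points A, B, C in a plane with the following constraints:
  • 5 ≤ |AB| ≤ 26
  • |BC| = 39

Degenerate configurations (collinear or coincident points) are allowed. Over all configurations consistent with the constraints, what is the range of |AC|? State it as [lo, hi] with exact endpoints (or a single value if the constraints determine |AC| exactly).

|AC| ∈ [13, 65]  (≈ [13.0000, 65.0000])

|AB| ∈ [5, 26]
|BC| ∈ {39}
|AC| ∈ [13, 65]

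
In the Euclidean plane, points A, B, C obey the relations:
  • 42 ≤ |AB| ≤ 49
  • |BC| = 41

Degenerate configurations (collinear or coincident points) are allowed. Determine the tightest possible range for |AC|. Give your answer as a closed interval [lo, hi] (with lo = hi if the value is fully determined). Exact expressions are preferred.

|AC| ∈ [1, 90]  (≈ [1.0000, 90.0000])

|AB| ∈ [42, 49]
|BC| ∈ {41}
|AC| ∈ [1, 90]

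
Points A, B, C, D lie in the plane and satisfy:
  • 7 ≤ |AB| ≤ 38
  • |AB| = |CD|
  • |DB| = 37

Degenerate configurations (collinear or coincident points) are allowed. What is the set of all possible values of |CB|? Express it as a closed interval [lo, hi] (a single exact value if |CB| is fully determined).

|CB| ∈ [0, 75]  (≈ [0.0000, 75.0000])

|AB| ∈ [7, 38]
|BD| ∈ {37}
|CD| ∈ [7, 38]
|AD| ∈ [0, 75]
|BC| ∈ [0, 75]
|AC| ∈ [0, 113]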